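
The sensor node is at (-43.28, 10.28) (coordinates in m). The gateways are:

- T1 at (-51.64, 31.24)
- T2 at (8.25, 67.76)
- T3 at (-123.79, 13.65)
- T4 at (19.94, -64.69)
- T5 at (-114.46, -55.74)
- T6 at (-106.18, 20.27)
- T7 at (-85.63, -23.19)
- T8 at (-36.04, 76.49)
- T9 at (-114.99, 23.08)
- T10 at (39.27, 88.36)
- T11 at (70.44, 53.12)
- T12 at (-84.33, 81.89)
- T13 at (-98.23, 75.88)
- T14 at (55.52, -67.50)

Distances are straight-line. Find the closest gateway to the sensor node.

T1

Distances from (-43.28, 10.28):
T1: √((-8.36)² + (20.96)²) = √(69.8896 + 439.3216) = 22.57 m
T2: √((51.53)² + (57.48)²) = √(2655.3409 + 3303.9504) = 77.20 m
T3: √((-80.51)² + (3.37)²) = √(6481.8601 + 11.3569) = 80.58 m
T4: √((63.22)² + (-74.97)²) = √(3996.7684 + 5620.5009) = 98.07 m
T5: √((-71.18)² + (-66.02)²) = √(5066.5924 + 4358.6404) = 97.08 m
T6: √((-62.90)² + (9.99)²) = √(3956.4100 + 99.8001) = 63.69 m
T7: √((-42.35)² + (-33.47)²) = √(1793.5225 + 1120.2409) = 53.98 m
T8: √((7.24)² + (66.21)²) = √(52.4176 + 4383.7641) = 66.60 m
T9: √((-71.71)² + (12.80)²) = √(5142.3241 + 163.8400) = 72.84 m
T10: √((82.55)² + (78.08)²) = √(6814.5025 + 6096.4864) = 113.63 m
T11: √((113.72)² + (42.84)²) = √(12932.2384 + 1835.2656) = 121.52 m
T12: √((-41.05)² + (71.61)²) = √(1685.1025 + 5127.9921) = 82.54 m
T13: √((-54.95)² + (65.60)²) = √(3019.5025 + 4303.3600) = 85.57 m
T14: √((98.80)² + (-77.78)²) = √(9761.4400 + 6049.7284) = 125.74 m
Minimum: T1 at 22.57 m.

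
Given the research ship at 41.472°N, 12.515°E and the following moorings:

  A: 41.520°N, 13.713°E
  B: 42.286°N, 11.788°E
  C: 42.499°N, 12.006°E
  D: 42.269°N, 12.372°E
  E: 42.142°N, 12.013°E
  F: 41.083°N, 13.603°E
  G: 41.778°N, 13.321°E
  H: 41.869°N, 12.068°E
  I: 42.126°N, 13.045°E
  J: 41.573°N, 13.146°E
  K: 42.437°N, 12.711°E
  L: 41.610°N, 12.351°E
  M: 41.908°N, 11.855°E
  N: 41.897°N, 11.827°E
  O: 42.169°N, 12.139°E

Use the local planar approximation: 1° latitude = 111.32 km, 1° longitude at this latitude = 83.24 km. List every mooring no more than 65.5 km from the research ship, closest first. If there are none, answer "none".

L, J, H

Distances from 41.472°N, 12.515°E:
A: √((0.048·111.32)² + (1.198·83.24)²) = √(28.55150 + 9944.38155) = 99.865 km
B: √((0.814·111.32)² + (-0.727·83.24)²) = √(8210.98399 + 3662.12332) = 108.964 km
C: √((1.027·111.32)² + (-0.509·83.24)²) = √(13070.35196 + 1795.14572) = 121.924 km
D: √((0.797·111.32)² + (-0.143·83.24)²) = √(7871.60038 + 141.68903) = 89.517 km
E: √((0.670·111.32)² + (-0.502·83.24)²) = √(5562.83272 + 1746.10991) = 85.492 km
F: √((-0.389·111.32)² + (1.088·83.24)²) = √(1875.19138 + 8202.04096) = 100.385 km
G: √((0.306·111.32)² + (0.806·83.24)²) = √(1160.35065 + 4501.26132) = 75.244 km
H: √((0.397·111.32)² + (-0.447·83.24)²) = √(1953.11317 + 1384.45610) = 57.772 km
I: √((0.654·111.32)² + (0.530·83.24)²) = √(5300.31758 + 1946.32734) = 85.127 km
J: √((0.101·111.32)² + (0.631·83.24)²) = √(126.41224 + 2758.81680) = 53.714 km
K: √((0.965·111.32)² + (0.196·83.24)²) = √(11539.87281 + 266.18053) = 108.656 km
L: √((0.138·111.32)² + (-0.164·83.24)²) = √(235.99596 + 186.35963) = 20.551 km
M: √((0.436·111.32)² + (-0.660·83.24)²) = √(2355.69670 + 3018.22779) = 73.307 km
N: √((0.425·111.32)² + (-0.688·83.24)²) = √(2238.33072 + 3279.75211) = 74.284 km
O: √((0.697·111.32)² + (-0.376·83.24)²) = √(6020.21431 + 979.57983) = 83.665 km
Threshold 65.5 km: L (20.551 km), J (53.714 km), H (57.772 km) are within range.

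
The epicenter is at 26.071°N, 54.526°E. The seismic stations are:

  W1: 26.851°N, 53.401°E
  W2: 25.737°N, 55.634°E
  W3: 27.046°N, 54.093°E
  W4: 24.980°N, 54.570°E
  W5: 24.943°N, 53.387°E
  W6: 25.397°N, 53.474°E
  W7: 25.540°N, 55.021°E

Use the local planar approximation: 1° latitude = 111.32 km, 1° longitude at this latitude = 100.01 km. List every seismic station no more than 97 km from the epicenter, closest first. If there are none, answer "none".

W7

Distances from 26.071°N, 54.526°E:
W1: 142.120 km
W2: 116.882 km
W3: 116.857 km
W4: 121.530 km
W5: 169.539 km
W6: 129.223 km
W7: 77.103 km
Threshold 97 km: W7 (77.103 km) is within range.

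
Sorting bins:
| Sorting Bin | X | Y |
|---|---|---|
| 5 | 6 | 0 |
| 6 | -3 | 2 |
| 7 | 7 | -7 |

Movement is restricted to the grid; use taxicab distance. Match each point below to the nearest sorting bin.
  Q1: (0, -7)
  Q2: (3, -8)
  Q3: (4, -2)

Q1 at (0, -7):
  5: |6| + |7| = 6 + 7 = 13
  6: |-3| + |9| = 3 + 9 = 12
  7: |7| + |0| = 7 + 0 = 7
  → nearest: 7 (7)
Q2 at (3, -8):
  5: |3| + |8| = 3 + 8 = 11
  6: |-6| + |10| = 6 + 10 = 16
  7: |4| + |1| = 4 + 1 = 5
  → nearest: 7 (5)
Q3 at (4, -2):
  5: |2| + |2| = 2 + 2 = 4
  6: |-7| + |4| = 7 + 4 = 11
  7: |3| + |-5| = 3 + 5 = 8
  → nearest: 5 (4)

Q1→7; Q2→7; Q3→5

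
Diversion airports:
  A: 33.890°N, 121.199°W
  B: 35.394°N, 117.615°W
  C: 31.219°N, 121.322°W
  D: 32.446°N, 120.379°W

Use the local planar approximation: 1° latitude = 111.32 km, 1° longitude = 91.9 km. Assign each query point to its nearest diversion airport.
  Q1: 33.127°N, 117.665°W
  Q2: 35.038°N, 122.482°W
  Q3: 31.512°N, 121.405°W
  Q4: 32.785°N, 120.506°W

Q1 at 33.127°N, 117.665°W:
  A: 335.698 km
  B: 252.404 km
  C: 397.570 km
  D: 260.683 km
  → nearest: B (252.404 km)
Q2 at 35.038°N, 122.482°W:
  A: 173.879 km
  B: 449.030 km
  C: 438.293 km
  D: 347.286 km
  → nearest: A (173.879 km)
Q3 at 31.512°N, 121.405°W:
  A: 265.395 km
  B: 555.034 km
  C: 33.497 km
  D: 140.360 km
  → nearest: C (33.497 km)
Q4 at 32.785°N, 120.506°W:
  A: 138.518 km
  B: 393.623 km
  C: 189.772 km
  D: 39.501 km
  → nearest: D (39.501 km)

Q1→B; Q2→A; Q3→C; Q4→D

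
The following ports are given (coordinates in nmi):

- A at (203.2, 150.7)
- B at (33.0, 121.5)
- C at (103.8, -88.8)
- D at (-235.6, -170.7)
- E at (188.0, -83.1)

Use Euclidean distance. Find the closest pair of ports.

Pairwise distances:
C–E: 84.4 nmi
A–B: 172.7 nmi
B–C: 221.9 nmi
A–E: 234.3 nmi
B–E: 256.7 nmi
A–C: 259.3 nmi
C–D: 349.1 nmi
B–D: 396.9 nmi
D–E: 432.6 nmi
A–D: 543.9 nmi
Closest pair: C–E at 84.4 nmi.

C and E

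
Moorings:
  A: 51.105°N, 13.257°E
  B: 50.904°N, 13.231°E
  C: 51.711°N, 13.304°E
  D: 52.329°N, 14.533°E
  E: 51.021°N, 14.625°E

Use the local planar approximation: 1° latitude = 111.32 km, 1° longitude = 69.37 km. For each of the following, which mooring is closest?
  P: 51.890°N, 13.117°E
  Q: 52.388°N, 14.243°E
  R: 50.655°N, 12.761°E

P→C; Q→D; R→B

P at 51.890°N, 13.117°E:
  A: 87.924 km
  B: 110.046 km
  C: 23.777 km
  D: 109.713 km
  E: 142.483 km
  → nearest: C (23.777 km)
Q at 52.388°N, 14.243°E:
  A: 158.357 km
  B: 179.497 km
  C: 99.613 km
  D: 21.162 km
  E: 154.464 km
  → nearest: D (21.162 km)
R at 50.655°N, 12.761°E:
  A: 60.772 km
  B: 42.794 km
  C: 123.441 km
  D: 223.241 km
  E: 135.573 km
  → nearest: B (42.794 km)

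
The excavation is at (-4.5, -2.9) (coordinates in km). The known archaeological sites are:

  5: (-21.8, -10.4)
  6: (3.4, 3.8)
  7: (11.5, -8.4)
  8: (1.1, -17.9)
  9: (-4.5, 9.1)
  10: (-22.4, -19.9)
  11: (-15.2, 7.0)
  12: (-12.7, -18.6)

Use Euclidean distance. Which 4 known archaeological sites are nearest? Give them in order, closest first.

6, 9, 11, 8

Distances from (-4.5, -2.9):
5: √((-17.3)² + (-7.5)²) = √(299.290 + 56.250) = 18.9 km
6: √((7.9)² + (6.7)²) = √(62.410 + 44.890) = 10.4 km
7: √((16.0)² + (-5.5)²) = √(256.000 + 30.250) = 16.9 km
8: √((5.6)² + (-15.0)²) = √(31.360 + 225.000) = 16.0 km
9: √((0.0)² + (12.0)²) = √(0.000 + 144.000) = 12.0 km
10: √((-17.9)² + (-17.0)²) = √(320.410 + 289.000) = 24.7 km
11: √((-10.7)² + (9.9)²) = √(114.490 + 98.010) = 14.6 km
12: √((-8.2)² + (-15.7)²) = √(67.240 + 246.490) = 17.7 km
Sorted: 6 (10.4 km) < 9 (12.0 km) < 11 (14.6 km) < 8 (16.0 km) < 7 (16.9 km) < 12 (17.7 km) < …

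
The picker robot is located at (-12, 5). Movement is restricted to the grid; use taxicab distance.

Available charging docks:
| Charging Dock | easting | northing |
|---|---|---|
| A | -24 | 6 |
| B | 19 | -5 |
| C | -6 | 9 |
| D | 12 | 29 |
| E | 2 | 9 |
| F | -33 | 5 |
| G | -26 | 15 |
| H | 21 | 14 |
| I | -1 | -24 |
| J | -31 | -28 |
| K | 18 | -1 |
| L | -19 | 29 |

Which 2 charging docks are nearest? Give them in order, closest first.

Distances from (-12, 5):
A: 13
B: 41
C: 10
D: 48
E: 18
F: 21
G: 24
H: 42
I: 40
J: 52
K: 36
L: 31
Sorted: C (10) < A (13) < E (18) < F (21) < …

C, A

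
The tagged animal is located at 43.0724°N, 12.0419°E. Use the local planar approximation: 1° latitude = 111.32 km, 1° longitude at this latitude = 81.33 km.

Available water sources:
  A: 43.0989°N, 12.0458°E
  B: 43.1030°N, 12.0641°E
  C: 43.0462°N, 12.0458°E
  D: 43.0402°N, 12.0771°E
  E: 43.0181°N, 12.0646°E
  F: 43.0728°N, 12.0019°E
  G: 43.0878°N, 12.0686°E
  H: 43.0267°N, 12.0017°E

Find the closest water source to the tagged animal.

G

Distances from 43.0724°N, 12.0419°E:
A: √((0.0265·111.32)² + (0.0039·81.33)²) = √(8.702382 + 0.100608) = 2.9670 km
B: √((0.0306·111.32)² + (0.0222·81.33)²) = √(11.603506 + 3.259924) = 3.8553 km
C: √((-0.0262·111.32)² + (0.0039·81.33)²) = √(8.506462 + 0.100608) = 2.9338 km
D: √((-0.0322·111.32)² + (0.0352·81.33)²) = √(12.848669 + 8.195715) = 4.5874 km
E: √((-0.0543·111.32)² + (0.0227·81.33)²) = √(36.538108 + 3.408421) = 6.3203 km
F: √((0.0004·111.32)² + (-0.0400·81.33)²) = √(0.001983 + 10.583310) = 3.2535 km
G: √((0.0154·111.32)² + (0.0267·81.33)²) = √(2.938920 + 4.715460) = 2.7667 km
H: √((-0.0457·111.32)² + (-0.0402·81.33)²) = √(25.880865 + 10.689408) = 6.0473 km
Minimum: G at 2.7667 km.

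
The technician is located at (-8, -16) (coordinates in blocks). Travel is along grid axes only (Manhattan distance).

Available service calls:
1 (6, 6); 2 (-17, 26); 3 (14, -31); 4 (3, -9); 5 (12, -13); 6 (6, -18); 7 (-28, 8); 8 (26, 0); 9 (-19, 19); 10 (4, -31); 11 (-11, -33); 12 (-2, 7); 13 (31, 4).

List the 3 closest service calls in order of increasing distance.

Distances from (-8, -16):
1: |14| + |22| = 14 + 22 = 36 blocks
2: |-9| + |42| = 9 + 42 = 51 blocks
3: |22| + |-15| = 22 + 15 = 37 blocks
4: |11| + |7| = 11 + 7 = 18 blocks
5: |20| + |3| = 20 + 3 = 23 blocks
6: |14| + |-2| = 14 + 2 = 16 blocks
7: |-20| + |24| = 20 + 24 = 44 blocks
8: |34| + |16| = 34 + 16 = 50 blocks
9: |-11| + |35| = 11 + 35 = 46 blocks
10: |12| + |-15| = 12 + 15 = 27 blocks
11: |-3| + |-17| = 3 + 17 = 20 blocks
12: |6| + |23| = 6 + 23 = 29 blocks
13: |39| + |20| = 39 + 20 = 59 blocks
Sorted: 6 (16 blocks) < 4 (18 blocks) < 11 (20 blocks) < 5 (23 blocks) < 10 (27 blocks) < …

6, 4, 11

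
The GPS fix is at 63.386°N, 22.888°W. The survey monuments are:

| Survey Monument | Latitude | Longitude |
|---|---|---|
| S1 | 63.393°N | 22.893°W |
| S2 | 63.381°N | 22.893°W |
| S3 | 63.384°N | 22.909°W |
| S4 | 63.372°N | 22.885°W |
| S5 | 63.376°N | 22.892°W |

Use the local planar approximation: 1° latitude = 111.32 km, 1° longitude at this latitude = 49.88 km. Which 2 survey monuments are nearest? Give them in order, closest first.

Distances from 63.386°N, 22.888°W:
S1: √((0.007·111.32)² + (-0.005·49.88)²) = √(0.60721 + 0.06220) = 0.818 km
S2: √((-0.005·111.32)² + (-0.005·49.88)²) = √(0.30980 + 0.06220) = 0.610 km
S3: √((-0.002·111.32)² + (-0.021·49.88)²) = √(0.04957 + 1.09721) = 1.071 km
S4: √((-0.014·111.32)² + (0.003·49.88)²) = √(2.42886 + 0.02239) = 1.566 km
S5: √((-0.010·111.32)² + (-0.004·49.88)²) = √(1.23921 + 0.03981) = 1.131 km
Sorted: S2 (0.610 km) < S1 (0.818 km) < S3 (1.071 km) < S5 (1.131 km) < …

S2, S1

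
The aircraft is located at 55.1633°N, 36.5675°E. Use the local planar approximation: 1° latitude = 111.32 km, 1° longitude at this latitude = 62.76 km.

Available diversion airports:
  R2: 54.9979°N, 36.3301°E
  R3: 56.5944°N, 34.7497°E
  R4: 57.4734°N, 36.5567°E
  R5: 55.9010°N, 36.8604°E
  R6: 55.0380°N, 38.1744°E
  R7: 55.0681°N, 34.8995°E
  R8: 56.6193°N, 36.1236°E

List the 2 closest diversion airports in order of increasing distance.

R2, R5

Distances from 55.1633°N, 36.5675°E:
R2: √((-0.1654·111.32)² + (-0.2374·62.76)²) = √(339.013822 + 221.986876) = 23.6855 km
R3: √((1.4311·111.32)² + (-1.8178·62.76)²) = √(25379.692668 + 13015.416431) = 195.9467 km
R4: √((2.3101·111.32)² + (-0.0108·62.76)²) = √(66131.436354 + 0.459424) = 257.1612 km
R5: √((0.7377·111.32)² + (0.2929·62.76)²) = √(6743.819880 + 337.912777) = 84.1530 km
R6: √((-0.1253·111.32)² + (1.6069·62.76)²) = √(194.557751 + 10170.529676) = 101.8091 km
R7: √((-0.0952·111.32)² + (-1.6680·62.76)²) = √(112.310482 + 10958.672858) = 105.2187 km
R8: √((1.4560·111.32)² + (-0.4439·62.76)²) = √(26270.548791 + 776.133019) = 164.4588 km
Sorted: R2 (23.6855 km) < R5 (84.1530 km) < R6 (101.8091 km) < R7 (105.2187 km) < …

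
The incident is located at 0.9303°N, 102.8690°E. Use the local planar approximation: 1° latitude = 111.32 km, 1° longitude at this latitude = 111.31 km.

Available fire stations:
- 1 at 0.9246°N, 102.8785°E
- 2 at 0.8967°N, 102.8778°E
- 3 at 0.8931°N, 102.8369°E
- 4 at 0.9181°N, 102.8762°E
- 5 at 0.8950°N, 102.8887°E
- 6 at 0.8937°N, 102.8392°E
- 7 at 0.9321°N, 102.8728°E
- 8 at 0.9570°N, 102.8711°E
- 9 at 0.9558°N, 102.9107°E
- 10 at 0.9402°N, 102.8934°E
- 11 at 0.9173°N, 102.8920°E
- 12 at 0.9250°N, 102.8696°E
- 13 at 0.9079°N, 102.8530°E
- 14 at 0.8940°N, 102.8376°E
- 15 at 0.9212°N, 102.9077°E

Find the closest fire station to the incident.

Distances from 0.9303°N, 102.8690°E:
1: 1.2332 km
2: 3.8665 km
3: 5.4695 km
4: 1.5769 km
5: 4.5000 km
6: 5.2538 km
7: 0.4680 km
8: 2.9814 km
9: 5.4408 km
10: 2.9310 km
11: 2.9408 km
12: 0.5938 km
13: 3.0643 km
14: 5.3427 km
15: 4.4252 km
Minimum: 7 at 0.4680 km.

7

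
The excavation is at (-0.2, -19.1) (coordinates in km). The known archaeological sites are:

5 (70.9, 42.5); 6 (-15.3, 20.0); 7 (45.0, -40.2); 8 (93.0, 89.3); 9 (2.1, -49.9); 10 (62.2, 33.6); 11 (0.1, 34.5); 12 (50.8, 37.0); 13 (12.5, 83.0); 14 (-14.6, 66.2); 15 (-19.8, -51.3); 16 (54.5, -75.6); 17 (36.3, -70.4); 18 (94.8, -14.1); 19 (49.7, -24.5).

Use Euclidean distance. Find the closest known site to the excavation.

Distances from (-0.2, -19.1):
5: 94.1 km
6: 41.9 km
7: 49.9 km
8: 143.0 km
9: 30.9 km
10: 81.7 km
11: 53.6 km
12: 75.8 km
13: 102.9 km
14: 86.5 km
15: 37.7 km
16: 78.6 km
17: 63.0 km
18: 95.1 km
19: 50.2 km
Minimum: 9 at 30.9 km.

9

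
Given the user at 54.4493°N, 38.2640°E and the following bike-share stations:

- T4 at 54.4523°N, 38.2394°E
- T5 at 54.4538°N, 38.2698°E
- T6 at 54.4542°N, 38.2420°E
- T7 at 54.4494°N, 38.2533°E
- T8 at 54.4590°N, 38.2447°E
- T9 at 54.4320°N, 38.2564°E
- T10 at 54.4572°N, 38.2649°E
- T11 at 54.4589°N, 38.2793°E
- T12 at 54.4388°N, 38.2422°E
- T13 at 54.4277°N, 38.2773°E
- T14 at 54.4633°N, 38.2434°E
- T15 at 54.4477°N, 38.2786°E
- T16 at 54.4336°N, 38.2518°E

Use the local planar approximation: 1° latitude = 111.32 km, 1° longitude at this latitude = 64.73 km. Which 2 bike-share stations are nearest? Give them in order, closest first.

T5, T7

Distances from 54.4493°N, 38.2640°E:
T4: 1.6270 km
T5: 0.6260 km
T6: 1.5250 km
T7: 0.6927 km
T8: 1.6513 km
T9: 1.9877 km
T10: 0.8814 km
T11: 1.4570 km
T12: 1.8323 km
T13: 2.5540 km
T14: 2.0511 km
T15: 0.9617 km
T16: 1.9179 km
Sorted: T5 (0.6260 km) < T7 (0.6927 km) < T10 (0.8814 km) < T15 (0.9617 km) < …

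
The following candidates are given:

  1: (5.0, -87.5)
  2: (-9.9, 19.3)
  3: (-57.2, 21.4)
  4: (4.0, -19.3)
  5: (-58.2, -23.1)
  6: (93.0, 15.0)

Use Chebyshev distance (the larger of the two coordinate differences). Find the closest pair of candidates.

2 and 4

Pairwise distances:
1–2: max(|-14.9|, |106.8|) = 106.8
1–3: max(|-62.2|, |108.9|) = 108.9
1–4: max(|-1.0|, |68.2|) = 68.2
1–5: max(|-63.2|, |64.4|) = 64.4
1–6: max(|88.0|, |102.5|) = 102.5
2–3: max(|-47.3|, |2.1|) = 47.3
2–4: max(|13.9|, |-38.6|) = 38.6
2–5: max(|-48.3|, |-42.4|) = 48.3
2–6: max(|102.9|, |-4.3|) = 102.9
3–4: max(|61.2|, |-40.7|) = 61.2
3–5: max(|-1.0|, |-44.5|) = 44.5
3–6: max(|150.2|, |-6.4|) = 150.2
4–5: max(|-62.2|, |-3.8|) = 62.2
4–6: max(|89.0|, |34.3|) = 89.0
5–6: max(|151.2|, |38.1|) = 151.2
Closest pair: 2–4 at 38.6.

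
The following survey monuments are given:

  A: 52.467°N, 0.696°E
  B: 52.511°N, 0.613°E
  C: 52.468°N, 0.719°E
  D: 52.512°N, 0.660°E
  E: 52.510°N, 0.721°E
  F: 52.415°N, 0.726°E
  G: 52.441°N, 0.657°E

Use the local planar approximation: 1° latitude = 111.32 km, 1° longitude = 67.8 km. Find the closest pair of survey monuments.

A and C

Pairwise distances:
A–B: √((0.044·111.32)² + (-0.083·67.8)²) = √(23.99119 + 31.66763) = 7.460 km
A–C: √((0.001·111.32)² + (0.023·67.8)²) = √(0.01239 + 2.43173) = 1.563 km
A–D: √((0.045·111.32)² + (-0.036·67.8)²) = √(25.09409 + 5.95750) = 5.572 km
A–E: √((0.043·111.32)² + (0.025·67.8)²) = √(22.91307 + 2.87303) = 5.078 km
A–F: √((-0.052·111.32)² + (0.030·67.8)²) = √(33.50835 + 4.13716) = 6.136 km
A–G: √((-0.026·111.32)² + (-0.039·67.8)²) = √(8.37709 + 6.99179) = 3.920 km
B–C: √((-0.043·111.32)² + (0.106·67.8)²) = √(22.91307 + 51.65009) = 8.635 km
B–D: √((0.001·111.32)² + (0.047·67.8)²) = √(0.01239 + 10.15442) = 3.189 km
B–E: √((-0.001·111.32)² + (0.108·67.8)²) = √(0.01239 + 53.61754) = 7.323 km
B–F: √((-0.096·111.32)² + (0.113·67.8)²) = √(114.20598 + 58.69705) = 13.149 km
B–G: √((-0.070·111.32)² + (0.044·67.8)²) = √(60.72150 + 8.89948) = 8.344 km
C–D: √((0.044·111.32)² + (-0.059·67.8)²) = √(23.99119 + 16.00160) = 6.324 km
C–E: √((0.042·111.32)² + (0.002·67.8)²) = √(21.85974 + 0.01839) = 4.677 km
C–F: √((-0.053·111.32)² + (0.007·67.8)²) = √(34.80953 + 0.22525) = 5.919 km
C–G: √((-0.027·111.32)² + (-0.062·67.8)²) = √(9.03387 + 17.67025) = 5.168 km
D–E: √((-0.002·111.32)² + (0.061·67.8)²) = √(0.04957 + 17.10484) = 4.142 km
D–F: √((-0.097·111.32)² + (0.066·67.8)²) = √(116.59767 + 20.02384) = 11.689 km
D–G: √((-0.071·111.32)² + (-0.003·67.8)²) = √(62.46879 + 0.04137) = 7.906 km
E–F: √((-0.095·111.32)² + (0.005·67.8)²) = √(111.83909 + 0.11492) = 10.581 km
E–G: √((-0.069·111.32)² + (-0.064·67.8)²) = √(58.99899 + 18.82866) = 8.822 km
F–G: √((0.026·111.32)² + (-0.069·67.8)²) = √(8.37709 + 21.88556) = 5.501 km
Closest pair: A–C at 1.563 km.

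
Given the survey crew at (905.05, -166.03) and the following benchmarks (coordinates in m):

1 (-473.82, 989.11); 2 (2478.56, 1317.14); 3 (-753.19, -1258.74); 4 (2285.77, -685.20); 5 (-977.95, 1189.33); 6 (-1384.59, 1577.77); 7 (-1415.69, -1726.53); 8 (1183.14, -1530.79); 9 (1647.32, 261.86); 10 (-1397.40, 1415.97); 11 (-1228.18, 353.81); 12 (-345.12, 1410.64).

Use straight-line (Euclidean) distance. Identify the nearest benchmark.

Distances from (905.05, -166.03):
1: √((-1378.87)² + (1155.14)²) = √(1901282.4769 + 1334348.4196) = 1798.79 m
2: √((1573.51)² + (1483.17)²) = √(2475933.7201 + 2199793.2489) = 2162.34 m
3: √((-1658.24)² + (-1092.71)²) = √(2749759.8976 + 1194015.1441) = 1985.89 m
4: √((1380.72)² + (-519.17)²) = √(1906387.7184 + 269537.4889) = 1475.10 m
5: √((-1883.00)² + (1355.36)²) = √(3545689.0000 + 1837000.7296) = 2320.06 m
6: √((-2289.64)² + (1743.80)²) = √(5242451.3296 + 3040838.4400) = 2878.07 m
7: √((-2320.74)² + (-1560.50)²) = √(5385834.1476 + 2435160.2500) = 2796.60 m
8: √((278.09)² + (-1364.76)²) = √(77334.0481 + 1862569.8576) = 1392.80 m
9: √((742.27)² + (427.89)²) = √(550964.7529 + 183089.8521) = 856.77 m
10: √((-2302.45)² + (1582.00)²) = √(5301276.0025 + 2502724.0000) = 2793.56 m
11: √((-2133.23)² + (519.84)²) = √(4550670.2329 + 270233.6256) = 2195.66 m
12: √((-1250.17)² + (1576.67)²) = √(1562925.0289 + 2485888.2889) = 2012.17 m
Minimum: 9 at 856.77 m.

9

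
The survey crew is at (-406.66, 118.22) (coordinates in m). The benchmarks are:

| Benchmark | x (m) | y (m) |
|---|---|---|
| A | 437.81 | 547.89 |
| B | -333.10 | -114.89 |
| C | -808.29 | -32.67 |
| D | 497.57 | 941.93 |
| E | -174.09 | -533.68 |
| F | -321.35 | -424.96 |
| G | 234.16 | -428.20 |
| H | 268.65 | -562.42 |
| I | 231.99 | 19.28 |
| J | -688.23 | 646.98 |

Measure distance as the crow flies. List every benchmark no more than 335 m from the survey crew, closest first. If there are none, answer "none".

Distances from (-406.66, 118.22):
A: 947.49 m
B: 244.44 m
C: 429.04 m
D: 1223.16 m
E: 692.14 m
F: 549.84 m
G: 842.16 m
H: 958.81 m
I: 646.27 m
J: 599.06 m
Threshold 335 m: B (244.44 m) is within range.

B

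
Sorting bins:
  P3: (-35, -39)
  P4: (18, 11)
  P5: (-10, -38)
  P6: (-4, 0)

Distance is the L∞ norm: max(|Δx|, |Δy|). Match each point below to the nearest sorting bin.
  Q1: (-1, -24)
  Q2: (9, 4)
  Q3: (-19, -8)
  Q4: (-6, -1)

Q1→P5; Q2→P4; Q3→P6; Q4→P6

Q1 at (-1, -24):
  P3: 34
  P4: 35
  P5: 14
  P6: 24
  → nearest: P5 (14)
Q2 at (9, 4):
  P3: 44
  P4: 9
  P5: 42
  P6: 13
  → nearest: P4 (9)
Q3 at (-19, -8):
  P3: 31
  P4: 37
  P5: 30
  P6: 15
  → nearest: P6 (15)
Q4 at (-6, -1):
  P3: 38
  P4: 24
  P5: 37
  P6: 2
  → nearest: P6 (2)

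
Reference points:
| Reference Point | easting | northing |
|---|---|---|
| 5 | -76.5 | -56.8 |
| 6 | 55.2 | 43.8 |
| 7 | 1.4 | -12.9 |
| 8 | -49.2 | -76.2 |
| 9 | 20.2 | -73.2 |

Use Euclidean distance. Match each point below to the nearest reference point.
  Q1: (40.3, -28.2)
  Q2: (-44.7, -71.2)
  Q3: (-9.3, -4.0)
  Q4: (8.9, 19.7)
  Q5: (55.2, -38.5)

Q1→7; Q2→8; Q3→7; Q4→7; Q5→9

Q1 at (40.3, -28.2):
  5: √((-116.8)² + (-28.6)²) = √(13642.2400 + 817.9600) = 120.25
  6: √((14.9)² + (72.0)²) = √(222.0100 + 5184.0000) = 73.53
  7: √((-38.9)² + (15.3)²) = √(1513.2100 + 234.0900) = 41.80
  8: √((-89.5)² + (-48.0)²) = √(8010.2500 + 2304.0000) = 101.56
  9: √((-20.1)² + (-45.0)²) = √(404.0100 + 2025.0000) = 49.28
  → nearest: 7 (41.80)
Q2 at (-44.7, -71.2):
  5: √((-31.8)² + (14.4)²) = √(1011.2400 + 207.3600) = 34.91
  6: √((99.9)² + (115.0)²) = √(9980.0100 + 13225.0000) = 152.33
  7: √((46.1)² + (58.3)²) = √(2125.2100 + 3398.8900) = 74.32
  8: √((-4.5)² + (-5.0)²) = √(20.2500 + 25.0000) = 6.73
  9: √((64.9)² + (-2.0)²) = √(4212.0100 + 4.0000) = 64.93
  → nearest: 8 (6.73)
Q3 at (-9.3, -4.0):
  5: √((-67.2)² + (-52.8)²) = √(4515.8400 + 2787.8400) = 85.46
  6: √((64.5)² + (47.8)²) = √(4160.2500 + 2284.8400) = 80.28
  7: √((10.7)² + (-8.9)²) = √(114.4900 + 79.2100) = 13.92
  8: √((-39.9)² + (-72.2)²) = √(1592.0100 + 5212.8400) = 82.49
  9: √((29.5)² + (-69.2)²) = √(870.2500 + 4788.6400) = 75.23
  → nearest: 7 (13.92)
Q4 at (8.9, 19.7):
  5: √((-85.4)² + (-76.5)²) = √(7293.1600 + 5852.2500) = 114.65
  6: √((46.3)² + (24.1)²) = √(2143.6900 + 580.8100) = 52.20
  7: √((-7.5)² + (-32.6)²) = √(56.2500 + 1062.7600) = 33.45
  8: √((-58.1)² + (-95.9)²) = √(3375.6100 + 9196.8100) = 112.13
  9: √((11.3)² + (-92.9)²) = √(127.6900 + 8630.4100) = 93.58
  → nearest: 7 (33.45)
Q5 at (55.2, -38.5):
  5: √((-131.7)² + (-18.3)²) = √(17344.8900 + 334.8900) = 132.97
  6: √((0.0)² + (82.3)²) = √(0.0000 + 6773.2900) = 82.30
  7: √((-53.8)² + (25.6)²) = √(2894.4400 + 655.3600) = 59.58
  8: √((-104.4)² + (-37.7)²) = √(10899.3600 + 1421.2900) = 111.00
  9: √((-35.0)² + (-34.7)²) = √(1225.0000 + 1204.0900) = 49.29
  → nearest: 9 (49.29)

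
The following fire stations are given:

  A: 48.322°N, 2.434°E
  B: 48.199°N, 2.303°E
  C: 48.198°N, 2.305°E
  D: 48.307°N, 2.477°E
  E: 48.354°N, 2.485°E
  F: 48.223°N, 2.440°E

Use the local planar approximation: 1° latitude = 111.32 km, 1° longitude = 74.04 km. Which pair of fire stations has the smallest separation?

Pairwise distances:
A–B: √((-0.123·111.32)² + (-0.131·74.04)²) = √(187.48072 + 94.07526) = 16.780 km
A–C: √((-0.124·111.32)² + (-0.129·74.04)²) = √(190.54158 + 91.22466) = 16.786 km
A–D: √((-0.015·111.32)² + (0.043·74.04)²) = √(2.78823 + 10.13607) = 3.595 km
A–E: √((0.032·111.32)² + (0.051·74.04)²) = √(12.68955 + 14.25848) = 5.191 km
A–F: √((-0.099·111.32)² + (0.006·74.04)²) = √(121.45539 + 0.19735) = 11.030 km
B–C: √((-0.001·111.32)² + (0.002·74.04)²) = √(0.01239 + 0.02193) = 0.185 km
B–D: √((0.108·111.32)² + (0.174·74.04)²) = √(144.54195 + 165.97066) = 17.621 km
B–E: √((0.155·111.32)² + (0.182·74.04)²) = √(297.72122 + 181.58317) = 21.893 km
B–F: √((0.024·111.32)² + (0.137·74.04)²) = √(7.13787 + 102.89019) = 10.489 km
C–D: √((0.109·111.32)² + (0.172·74.04)²) = √(147.23104 + 162.17717) = 17.590 km
C–E: √((0.156·111.32)² + (0.180·74.04)²) = √(301.57518 + 177.61426) = 21.890 km
C–F: √((0.025·111.32)² + (0.135·74.04)²) = √(7.74509 + 99.90802) = 10.376 km
D–E: √((0.047·111.32)² + (0.008·74.04)²) = √(27.37424 + 0.35084) = 5.265 km
D–F: √((-0.084·111.32)² + (-0.037·74.04)²) = √(87.43896 + 7.50475) = 9.744 km
E–F: √((-0.131·111.32)² + (-0.045·74.04)²) = √(212.66156 + 11.10089) = 14.959 km
Closest pair: B–C at 0.185 km.

B and C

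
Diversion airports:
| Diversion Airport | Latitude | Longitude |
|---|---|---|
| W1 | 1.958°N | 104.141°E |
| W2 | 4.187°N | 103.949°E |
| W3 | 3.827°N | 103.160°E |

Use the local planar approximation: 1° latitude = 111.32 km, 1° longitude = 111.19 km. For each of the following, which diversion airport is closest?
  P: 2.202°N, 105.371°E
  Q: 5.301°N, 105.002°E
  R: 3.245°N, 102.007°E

P at 2.202°N, 105.371°E:
  W1: 139.435 km
  W2: 271.712 km
  W3: 305.223 km
  → nearest: W1 (139.435 km)
Q at 5.301°N, 105.002°E:
  W1: 384.259 km
  W2: 170.549 km
  W3: 262.435 km
  → nearest: W2 (170.549 km)
R at 3.245°N, 102.007°E:
  W1: 277.178 km
  W2: 240.047 km
  W3: 143.643 km
  → nearest: W3 (143.643 km)

P→W1; Q→W2; R→W3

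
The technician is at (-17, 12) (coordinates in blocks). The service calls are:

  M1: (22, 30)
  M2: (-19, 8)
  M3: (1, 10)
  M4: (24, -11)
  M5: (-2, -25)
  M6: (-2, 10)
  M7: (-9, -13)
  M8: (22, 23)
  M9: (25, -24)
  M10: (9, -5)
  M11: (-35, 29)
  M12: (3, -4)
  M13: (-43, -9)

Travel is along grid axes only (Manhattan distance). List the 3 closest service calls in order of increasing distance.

Distances from (-17, 12):
M1: 57 blocks
M2: 6 blocks
M3: 20 blocks
M4: 64 blocks
M5: 52 blocks
M6: 17 blocks
M7: 33 blocks
M8: 50 blocks
M9: 78 blocks
M10: 43 blocks
M11: 35 blocks
M12: 36 blocks
M13: 47 blocks
Sorted: M2 (6 blocks) < M6 (17 blocks) < M3 (20 blocks) < M7 (33 blocks) < M11 (35 blocks) < …

M2, M6, M3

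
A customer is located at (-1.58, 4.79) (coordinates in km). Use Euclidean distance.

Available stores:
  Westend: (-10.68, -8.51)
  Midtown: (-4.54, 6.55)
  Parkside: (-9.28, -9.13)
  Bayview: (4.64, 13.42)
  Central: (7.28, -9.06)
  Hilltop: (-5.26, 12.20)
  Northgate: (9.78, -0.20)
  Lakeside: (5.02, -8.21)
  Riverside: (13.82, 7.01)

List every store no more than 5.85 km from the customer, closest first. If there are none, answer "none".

Midtown

Distances from (-1.58, 4.79):
Westend: √((-9.10)² + (-13.30)²) = √(82.8100 + 176.8900) = 16.12 km
Midtown: √((-2.96)² + (1.76)²) = √(8.7616 + 3.0976) = 3.44 km
Parkside: √((-7.70)² + (-13.92)²) = √(59.2900 + 193.7664) = 15.91 km
Bayview: √((6.22)² + (8.63)²) = √(38.6884 + 74.4769) = 10.64 km
Central: √((8.86)² + (-13.85)²) = √(78.4996 + 191.8225) = 16.44 km
Hilltop: √((-3.68)² + (7.41)²) = √(13.5424 + 54.9081) = 8.27 km
Northgate: √((11.36)² + (-4.99)²) = √(129.0496 + 24.9001) = 12.41 km
Lakeside: √((6.60)² + (-13.00)²) = √(43.5600 + 169.0000) = 14.58 km
Riverside: √((15.40)² + (2.22)²) = √(237.1600 + 4.9284) = 15.56 km
Threshold 5.85 km: Midtown (3.44 km) is within range.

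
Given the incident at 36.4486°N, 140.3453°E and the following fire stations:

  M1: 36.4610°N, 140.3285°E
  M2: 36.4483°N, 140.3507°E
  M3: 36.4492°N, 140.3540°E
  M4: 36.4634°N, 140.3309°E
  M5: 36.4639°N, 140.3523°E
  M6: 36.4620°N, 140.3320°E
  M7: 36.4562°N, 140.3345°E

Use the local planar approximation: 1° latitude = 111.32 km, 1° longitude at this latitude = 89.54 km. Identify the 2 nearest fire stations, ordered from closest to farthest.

M2, M3

Distances from 36.4486°N, 140.3453°E:
M1: √((0.0124·111.32)² + (-0.0168·89.54)²) = √(1.905416 + 2.262834) = 2.0416 km
M2: √((-0.0003·111.32)² + (0.0054·89.54)²) = √(0.001115 + 0.233788) = 0.4847 km
M3: √((0.0006·111.32)² + (0.0087·89.54)²) = √(0.004461 + 0.606838) = 0.7819 km
M4: √((0.0148·111.32)² + (-0.0144·89.54)²) = √(2.714375 + 1.662490) = 2.0921 km
M5: √((0.0153·111.32)² + (0.0070·89.54)²) = √(2.900877 + 0.392853) = 1.8149 km
M6: √((0.0134·111.32)² + (-0.0133·89.54)²) = √(2.225133 + 1.418200) = 1.9088 km
M7: √((0.0076·111.32)² + (-0.0108·89.54)²) = √(0.715770 + 0.935151) = 1.2849 km
Sorted: M2 (0.4847 km) < M3 (0.7819 km) < M7 (1.2849 km) < M5 (1.8149 km) < …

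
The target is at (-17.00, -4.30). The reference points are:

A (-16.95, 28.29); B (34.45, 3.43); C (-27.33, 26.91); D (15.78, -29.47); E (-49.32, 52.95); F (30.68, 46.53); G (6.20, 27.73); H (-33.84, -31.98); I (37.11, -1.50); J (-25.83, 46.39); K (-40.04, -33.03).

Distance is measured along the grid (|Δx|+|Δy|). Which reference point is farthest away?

Distances from (-17.00, -4.30):
A: 32.64
B: 59.18
C: 41.54
D: 57.95
E: 89.57
F: 98.51
G: 55.23
H: 44.52
I: 56.91
J: 59.52
K: 51.77
Maximum: F at 98.51.

F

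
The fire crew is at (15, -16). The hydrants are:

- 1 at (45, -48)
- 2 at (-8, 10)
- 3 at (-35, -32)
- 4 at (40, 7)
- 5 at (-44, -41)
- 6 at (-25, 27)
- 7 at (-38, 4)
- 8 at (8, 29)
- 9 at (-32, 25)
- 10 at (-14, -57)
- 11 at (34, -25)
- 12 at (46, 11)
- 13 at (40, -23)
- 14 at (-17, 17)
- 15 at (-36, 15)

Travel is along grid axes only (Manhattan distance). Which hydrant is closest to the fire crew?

11

Distances from (15, -16):
1: |30| + |-32| = 30 + 32 = 62
2: |-23| + |26| = 23 + 26 = 49
3: |-50| + |-16| = 50 + 16 = 66
4: |25| + |23| = 25 + 23 = 48
5: |-59| + |-25| = 59 + 25 = 84
6: |-40| + |43| = 40 + 43 = 83
7: |-53| + |20| = 53 + 20 = 73
8: |-7| + |45| = 7 + 45 = 52
9: |-47| + |41| = 47 + 41 = 88
10: |-29| + |-41| = 29 + 41 = 70
11: |19| + |-9| = 19 + 9 = 28
12: |31| + |27| = 31 + 27 = 58
13: |25| + |-7| = 25 + 7 = 32
14: |-32| + |33| = 32 + 33 = 65
15: |-51| + |31| = 51 + 31 = 82
Minimum: 11 at 28.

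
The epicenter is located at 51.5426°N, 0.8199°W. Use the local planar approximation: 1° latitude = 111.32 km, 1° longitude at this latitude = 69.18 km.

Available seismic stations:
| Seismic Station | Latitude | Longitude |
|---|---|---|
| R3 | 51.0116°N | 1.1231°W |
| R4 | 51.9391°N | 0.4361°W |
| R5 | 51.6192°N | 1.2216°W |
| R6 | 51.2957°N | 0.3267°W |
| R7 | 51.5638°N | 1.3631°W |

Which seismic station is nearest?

Distances from 51.5426°N, 0.8199°W:
R3: √((-0.5310·111.32)² + (-0.3032·69.18)²) = √(3494.100863 + 439.966398) = 62.7221 km
R4: √((0.3965·111.32)² + (0.3838·69.18)²) = √(1948.196589 + 704.970682) = 51.5089 km
R5: √((0.0766·111.32)² + (-0.4017·69.18)²) = √(72.711639 + 772.262202) = 29.0684 km
R6: √((-0.2469·111.32)² + (0.4932·69.18)²) = √(755.420168 + 1164.145466) = 43.8128 km
R7: √((0.0212·111.32)² + (-0.5432·69.18)²) = √(5.569524 + 1412.149374) = 37.6526 km
Minimum: R5 at 29.0684 km.

R5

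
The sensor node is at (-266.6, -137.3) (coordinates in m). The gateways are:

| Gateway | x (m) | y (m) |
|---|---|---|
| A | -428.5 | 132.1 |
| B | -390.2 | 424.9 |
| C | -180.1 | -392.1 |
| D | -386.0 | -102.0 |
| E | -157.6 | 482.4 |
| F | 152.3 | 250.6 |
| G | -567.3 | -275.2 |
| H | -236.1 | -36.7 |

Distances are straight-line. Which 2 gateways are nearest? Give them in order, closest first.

Distances from (-266.6, -137.3):
A: √((-161.9)² + (269.4)²) = √(26211.610 + 72576.360) = 314.3 m
B: √((-123.6)² + (562.2)²) = √(15276.960 + 316068.840) = 575.6 m
C: √((86.5)² + (-254.8)²) = √(7482.250 + 64923.040) = 269.1 m
D: √((-119.4)² + (35.3)²) = √(14256.360 + 1246.090) = 124.5 m
E: √((109.0)² + (619.7)²) = √(11881.000 + 384028.090) = 629.2 m
F: √((418.9)² + (387.9)²) = √(175477.210 + 150466.410) = 570.9 m
G: √((-300.7)² + (-137.9)²) = √(90420.490 + 19016.410) = 330.8 m
H: √((30.5)² + (100.6)²) = √(930.250 + 10120.360) = 105.1 m
Sorted: H (105.1 m) < D (124.5 m) < C (269.1 m) < A (314.3 m) < …

H, D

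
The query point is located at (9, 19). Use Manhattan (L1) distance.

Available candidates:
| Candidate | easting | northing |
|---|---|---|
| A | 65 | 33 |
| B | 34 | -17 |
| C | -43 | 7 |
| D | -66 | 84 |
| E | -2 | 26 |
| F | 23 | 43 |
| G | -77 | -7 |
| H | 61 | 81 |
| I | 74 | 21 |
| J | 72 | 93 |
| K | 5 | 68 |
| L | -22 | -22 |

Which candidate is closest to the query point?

E

Distances from (9, 19):
A: 70
B: 61
C: 64
D: 140
E: 18
F: 38
G: 112
H: 114
I: 67
J: 137
K: 53
L: 72
Minimum: E at 18.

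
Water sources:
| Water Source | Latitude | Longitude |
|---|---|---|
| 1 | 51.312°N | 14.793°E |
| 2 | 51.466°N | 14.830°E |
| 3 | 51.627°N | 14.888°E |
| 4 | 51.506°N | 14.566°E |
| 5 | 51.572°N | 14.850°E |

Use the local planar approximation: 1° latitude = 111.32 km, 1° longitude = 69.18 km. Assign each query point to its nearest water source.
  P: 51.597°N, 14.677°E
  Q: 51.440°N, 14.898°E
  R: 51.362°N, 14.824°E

P at 51.597°N, 14.677°E:
  1: 32.725 km
  2: 18.019 km
  3: 14.974 km
  4: 12.712 km
  5: 12.287 km
  → nearest: 5 (12.287 km)
Q at 51.440°N, 14.898°E:
  1: 15.994 km
  2: 5.523 km
  3: 20.828 km
  4: 24.114 km
  5: 15.065 km
  → nearest: 2 (5.523 km)
R at 51.362°N, 14.824°E:
  1: 5.965 km
  2: 11.585 km
  3: 29.830 km
  4: 23.990 km
  5: 23.446 km
  → nearest: 1 (5.965 km)

P→5; Q→2; R→1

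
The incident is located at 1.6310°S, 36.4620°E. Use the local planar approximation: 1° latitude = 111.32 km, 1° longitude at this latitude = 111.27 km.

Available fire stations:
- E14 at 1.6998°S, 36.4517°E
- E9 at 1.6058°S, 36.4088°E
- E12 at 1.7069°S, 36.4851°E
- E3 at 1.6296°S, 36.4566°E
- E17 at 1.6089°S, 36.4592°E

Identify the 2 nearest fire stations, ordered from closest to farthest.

E3, E17

Distances from 1.6310°S, 36.4620°E:
E14: √((-0.0688·111.32)² + (-0.0103·111.27)²) = √(58.657463 + 1.313502) = 7.7441 km
E9: √((0.0252·111.32)² + (-0.0532·111.27)²) = √(7.869506 + 35.041238) = 6.5506 km
E12: √((-0.0759·111.32)² + (0.0231·111.27)²) = √(71.388778 + 6.606632) = 8.8315 km
E3: √((0.0014·111.32)² + (-0.0054·111.27)²) = √(0.024289 + 0.361030) = 0.6207 km
E17: √((0.0221·111.32)² + (-0.0028·111.27)²) = √(6.052446 + 0.097067) = 2.4798 km
Sorted: E3 (0.6207 km) < E17 (2.4798 km) < E9 (6.5506 km) < E14 (7.7441 km) < …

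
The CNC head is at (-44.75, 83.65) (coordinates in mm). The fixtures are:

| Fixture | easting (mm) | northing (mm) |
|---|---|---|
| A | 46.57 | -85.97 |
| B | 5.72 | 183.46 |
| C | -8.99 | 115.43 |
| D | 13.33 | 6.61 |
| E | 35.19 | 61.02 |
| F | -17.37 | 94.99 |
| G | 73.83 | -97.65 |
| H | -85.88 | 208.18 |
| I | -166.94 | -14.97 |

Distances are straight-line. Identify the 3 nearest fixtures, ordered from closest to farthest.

F, C, E

Distances from (-44.75, 83.65):
A: √((91.32)² + (-169.62)²) = √(8339.3424 + 28770.9444) = 192.64 mm
B: √((50.47)² + (99.81)²) = √(2547.2209 + 9962.0361) = 111.84 mm
C: √((35.76)² + (31.78)²) = √(1278.7776 + 1009.9684) = 47.84 mm
D: √((58.08)² + (-77.04)²) = √(3373.2864 + 5935.1616) = 96.48 mm
E: √((79.94)² + (-22.63)²) = √(6390.4036 + 512.1169) = 83.08 mm
F: √((27.38)² + (11.34)²) = √(749.6644 + 128.5956) = 29.64 mm
G: √((118.58)² + (-181.30)²) = √(14061.2164 + 32869.6900) = 216.64 mm
H: √((-41.13)² + (124.53)²) = √(1691.6769 + 15507.7209) = 131.15 mm
I: √((-122.19)² + (-98.62)²) = √(14930.3961 + 9725.9044) = 157.02 mm
Sorted: F (29.64 mm) < C (47.84 mm) < E (83.08 mm) < D (96.48 mm) < B (111.84 mm) < …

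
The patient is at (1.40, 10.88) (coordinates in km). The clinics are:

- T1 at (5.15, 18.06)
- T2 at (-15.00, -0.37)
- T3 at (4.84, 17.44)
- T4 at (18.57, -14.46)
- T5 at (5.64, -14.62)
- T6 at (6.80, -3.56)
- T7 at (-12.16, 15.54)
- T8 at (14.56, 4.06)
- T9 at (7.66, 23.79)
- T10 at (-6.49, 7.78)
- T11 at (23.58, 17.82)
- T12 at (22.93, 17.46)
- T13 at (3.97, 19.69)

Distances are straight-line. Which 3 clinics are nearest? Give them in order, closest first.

Distances from (1.40, 10.88):
T1: 8.10 km
T2: 19.89 km
T3: 7.41 km
T4: 30.61 km
T5: 25.85 km
T6: 15.42 km
T7: 14.34 km
T8: 14.82 km
T9: 14.35 km
T10: 8.48 km
T11: 23.24 km
T12: 22.51 km
T13: 9.18 km
Sorted: T3 (7.41 km) < T1 (8.10 km) < T10 (8.48 km) < T13 (9.18 km) < T7 (14.34 km) < …

T3, T1, T10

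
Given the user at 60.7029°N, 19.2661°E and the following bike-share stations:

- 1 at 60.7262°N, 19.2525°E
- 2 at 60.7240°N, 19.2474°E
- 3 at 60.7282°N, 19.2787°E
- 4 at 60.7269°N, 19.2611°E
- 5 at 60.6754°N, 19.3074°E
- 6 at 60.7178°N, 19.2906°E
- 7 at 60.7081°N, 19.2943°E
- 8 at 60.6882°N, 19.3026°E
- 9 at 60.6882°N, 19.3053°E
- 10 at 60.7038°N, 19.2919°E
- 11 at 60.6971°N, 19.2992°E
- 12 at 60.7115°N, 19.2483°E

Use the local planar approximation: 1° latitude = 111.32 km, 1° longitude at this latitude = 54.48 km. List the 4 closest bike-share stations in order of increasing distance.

12, 10, 7, 11

Distances from 60.7029°N, 19.2661°E:
1: √((0.0233·111.32)² + (-0.0136·54.48)²) = √(6.727570 + 0.548974) = 2.6975 km
2: √((0.0211·111.32)² + (-0.0187·54.48)²) = √(5.517106 + 1.037905) = 2.5603 km
3: √((0.0253·111.32)² + (0.0126·54.48)²) = √(7.932086 + 0.471211) = 2.8988 km
4: √((0.0240·111.32)² + (-0.0050·54.48)²) = √(7.137874 + 0.074202) = 2.6855 km
5: √((-0.0275·111.32)² + (0.0413·54.48)²) = √(9.371558 + 5.062608) = 3.7992 km
6: √((0.0149·111.32)² + (0.0245·54.48)²) = √(2.751180 + 1.781584) = 2.1290 km
7: √((0.0052·111.32)² + (0.0282·54.48)²) = √(0.335084 + 2.360328) = 1.6418 km
8: √((-0.0147·111.32)² + (0.0365·54.48)²) = √(2.677818 + 3.954212) = 2.5753 km
9: √((-0.0147·111.32)² + (0.0392·54.48)²) = √(2.677818 + 4.560856) = 2.6905 km
10: √((0.0009·111.32)² + (0.0258·54.48)²) = √(0.010038 + 1.975666) = 1.4092 km
11: √((-0.0058·111.32)² + (0.0331·54.48)²) = √(0.416872 + 3.251848) = 1.9154 km
12: √((0.0086·111.32)² + (-0.0178·54.48)²) = √(0.916523 + 0.940403) = 1.3627 km
Sorted: 12 (1.3627 km) < 10 (1.4092 km) < 7 (1.6418 km) < 11 (1.9154 km) < 6 (2.1290 km) < 2 (2.5603 km) < …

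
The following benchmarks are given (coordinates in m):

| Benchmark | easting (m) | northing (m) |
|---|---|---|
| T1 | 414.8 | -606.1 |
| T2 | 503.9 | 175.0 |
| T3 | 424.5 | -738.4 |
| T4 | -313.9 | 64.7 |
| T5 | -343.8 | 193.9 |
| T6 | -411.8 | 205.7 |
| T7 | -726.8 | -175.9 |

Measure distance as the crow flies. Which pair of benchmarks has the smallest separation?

T5 and T6

Pairwise distances:
T1–T2: 786.2 m
T1–T3: 132.7 m
T1–T4: 990.4 m
T1–T5: 1102.5 m
T1–T6: 1158.6 m
T1–T7: 1220.0 m
T2–T3: 916.8 m
T2–T4: 825.2 m
T2–T5: 847.9 m
T2–T6: 916.2 m
T2–T7: 1279.7 m
T3–T4: 1091.0 m
T3–T5: 1208.1 m
T3–T6: 1261.2 m
T3–T7: 1281.4 m
T4–T5: 132.6 m
T4–T6: 171.7 m
T4–T7: 477.9 m
T5–T6: 69.0 m
T5–T7: 532.4 m
T6–T7: 494.8 m
Closest pair: T5–T6 at 69.0 m.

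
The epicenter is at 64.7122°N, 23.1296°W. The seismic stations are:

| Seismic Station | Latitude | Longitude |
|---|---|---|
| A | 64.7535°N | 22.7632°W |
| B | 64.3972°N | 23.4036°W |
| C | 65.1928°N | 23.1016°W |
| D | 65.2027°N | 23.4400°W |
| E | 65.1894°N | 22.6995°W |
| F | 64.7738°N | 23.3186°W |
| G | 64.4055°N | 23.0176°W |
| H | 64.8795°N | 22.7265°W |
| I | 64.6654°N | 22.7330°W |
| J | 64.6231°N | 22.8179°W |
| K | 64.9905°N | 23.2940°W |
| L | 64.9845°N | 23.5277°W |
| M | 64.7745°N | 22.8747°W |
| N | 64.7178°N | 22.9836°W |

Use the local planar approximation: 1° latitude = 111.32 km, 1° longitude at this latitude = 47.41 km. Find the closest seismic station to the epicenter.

N

Distances from 64.7122°N, 23.1296°W:
A: 17.9691 km
B: 37.3946 km
C: 53.5169 km
D: 56.5508 km
E: 56.9011 km
F: 11.2833 km
G: 34.5523 km
H: 26.6848 km
I: 19.5112 km
J: 17.7977 km
K: 31.9458 km
L: 35.7081 km
M: 13.9334 km
N: 6.9499 km
Minimum: N at 6.9499 km.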